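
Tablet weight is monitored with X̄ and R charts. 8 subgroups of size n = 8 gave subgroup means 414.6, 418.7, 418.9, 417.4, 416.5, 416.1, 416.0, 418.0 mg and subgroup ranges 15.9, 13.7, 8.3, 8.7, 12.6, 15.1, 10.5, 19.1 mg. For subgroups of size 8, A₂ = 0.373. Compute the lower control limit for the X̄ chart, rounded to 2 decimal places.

412.18

X̄̄ = (414.6 + 418.7 + 418.9 + 417.4 + 416.5 + 416.1 + 416.0 + 418.0) / 8 = 3336.2000 / 8 = 417.0250
R̄ = (15.9 + 13.7 + 8.3 + 8.7 + 12.6 + 15.1 + 10.5 + 19.1) / 8 = 103.9000 / 8 = 12.9875
LCL = X̄̄ − A₂·R̄ = 417.0250 − 0.373 × 12.9875 = 412.1807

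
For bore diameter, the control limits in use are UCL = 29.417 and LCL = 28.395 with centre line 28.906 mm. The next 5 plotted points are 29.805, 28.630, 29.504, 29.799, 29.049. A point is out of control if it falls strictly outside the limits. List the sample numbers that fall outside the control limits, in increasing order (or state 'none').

Compare each point to [28.395, 29.417]: sample 1 = 29.805 > UCL; sample 3 = 29.504 > UCL; sample 4 = 29.799 > UCL.

1, 3, 4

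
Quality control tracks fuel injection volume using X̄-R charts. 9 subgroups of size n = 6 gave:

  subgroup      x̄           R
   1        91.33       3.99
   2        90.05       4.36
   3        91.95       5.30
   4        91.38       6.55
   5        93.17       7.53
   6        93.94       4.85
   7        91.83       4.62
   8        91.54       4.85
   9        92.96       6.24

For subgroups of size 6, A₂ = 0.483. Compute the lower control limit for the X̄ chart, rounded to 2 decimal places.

X̄̄ = (91.33 + 90.05 + 91.95 + 91.38 + 93.17 + 93.94 + 91.83 + 91.54 + 92.96) / 9 = 828.1500 / 9 = 92.0167
R̄ = (3.99 + 4.36 + 5.30 + 6.55 + 7.53 + 4.85 + 4.62 + 4.85 + 6.24) / 9 = 48.2900 / 9 = 5.3656
LCL = X̄̄ − A₂·R̄ = 92.0167 − 0.483 × 5.3656 = 89.4251

89.43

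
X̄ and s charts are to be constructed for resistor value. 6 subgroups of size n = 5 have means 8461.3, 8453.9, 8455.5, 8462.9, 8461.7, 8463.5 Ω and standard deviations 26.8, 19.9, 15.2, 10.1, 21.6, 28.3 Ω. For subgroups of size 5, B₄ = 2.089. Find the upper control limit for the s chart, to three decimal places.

42.442

s̄ = (26.8 + 19.9 + 15.2 + 10.1 + 21.6 + 28.3) / 6 = 20.3167
UCL_s = B₄·s̄ = 2.089 × 20.3167 = 42.4415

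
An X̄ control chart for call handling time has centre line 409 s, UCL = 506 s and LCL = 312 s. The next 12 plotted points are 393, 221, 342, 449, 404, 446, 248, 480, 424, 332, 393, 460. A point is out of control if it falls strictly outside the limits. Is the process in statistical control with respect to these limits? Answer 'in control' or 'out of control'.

out of control

Compare each point to [312, 506]: sample 2 = 221 < LCL; sample 7 = 248 < LCL.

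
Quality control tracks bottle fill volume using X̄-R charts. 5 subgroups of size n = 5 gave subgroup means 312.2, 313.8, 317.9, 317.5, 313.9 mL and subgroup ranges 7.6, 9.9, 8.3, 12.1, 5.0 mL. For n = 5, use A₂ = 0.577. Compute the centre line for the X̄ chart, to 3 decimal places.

315.060

X̄̄ = (312.2 + 313.8 + 317.9 + 317.5 + 313.9) / 5 = 1575.3000 / 5 = 315.0600
CL = X̄̄ = 315.0600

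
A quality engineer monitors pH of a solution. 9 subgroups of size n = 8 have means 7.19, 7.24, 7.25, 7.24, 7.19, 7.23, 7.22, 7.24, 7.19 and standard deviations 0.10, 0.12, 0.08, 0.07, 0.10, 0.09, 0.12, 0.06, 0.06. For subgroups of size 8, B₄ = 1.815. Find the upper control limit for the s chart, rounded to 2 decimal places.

0.16

s̄ = (0.10 + 0.12 + 0.08 + 0.07 + 0.10 + 0.09 + 0.12 + 0.06 + 0.06) / 9 = 0.0889
UCL_s = B₄·s̄ = 1.815 × 0.0889 = 0.1613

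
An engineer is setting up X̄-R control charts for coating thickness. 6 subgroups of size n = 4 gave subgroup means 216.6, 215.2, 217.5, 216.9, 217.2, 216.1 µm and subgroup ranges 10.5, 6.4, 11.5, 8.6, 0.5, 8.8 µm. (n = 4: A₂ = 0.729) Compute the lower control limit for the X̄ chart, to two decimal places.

X̄̄ = (216.6 + 215.2 + 217.5 + 216.9 + 217.2 + 216.1) / 6 = 1299.5000 / 6 = 216.5833
R̄ = (10.5 + 6.4 + 11.5 + 8.6 + 0.5 + 8.8) / 6 = 46.3000 / 6 = 7.7167
LCL = X̄̄ − A₂·R̄ = 216.5833 − 0.729 × 7.7167 = 210.9579

210.96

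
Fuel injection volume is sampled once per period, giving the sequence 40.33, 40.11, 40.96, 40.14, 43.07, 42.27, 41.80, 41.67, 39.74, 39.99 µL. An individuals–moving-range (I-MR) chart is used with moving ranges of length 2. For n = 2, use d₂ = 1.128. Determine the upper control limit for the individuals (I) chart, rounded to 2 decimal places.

X̄ = (40.33 + 40.11 + 40.96 + 40.14 + 43.07 + 42.27 + 41.80 + 41.67 + 39.74 + 39.99) / 10 = 41.0080
Moving ranges: 0.22, 0.85, 0.82, 2.93, 0.80, 0.47, 0.13, 1.93, 0.25; M̄R̄ = 8.4000 / 9 = 0.9333
UCL = X̄ + 3·M̄R̄/d₂ = 41.0080 + 3 × 0.9333 / 1.128 = 43.4903

43.49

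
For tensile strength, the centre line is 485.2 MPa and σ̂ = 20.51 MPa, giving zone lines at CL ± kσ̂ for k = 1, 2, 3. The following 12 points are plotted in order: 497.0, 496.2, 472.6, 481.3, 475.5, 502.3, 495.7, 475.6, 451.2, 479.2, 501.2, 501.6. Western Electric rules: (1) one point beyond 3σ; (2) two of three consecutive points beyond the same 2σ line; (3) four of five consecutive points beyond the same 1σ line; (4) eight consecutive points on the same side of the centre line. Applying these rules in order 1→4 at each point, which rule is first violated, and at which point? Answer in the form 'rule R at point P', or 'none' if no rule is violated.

Zone of each point (C = within 1σ̂, B = 1σ̂–2σ̂, A = 2σ̂–3σ̂, * = beyond 3σ̂; sign = side of CL): 1:+C, 2:+C, 3:-C, 4:-C, 5:-C, 6:+C, 7:+C, 8:-C, 9:-B, 10:-C, 11:+C, 12:+C
No rule fires across all 12 points.

none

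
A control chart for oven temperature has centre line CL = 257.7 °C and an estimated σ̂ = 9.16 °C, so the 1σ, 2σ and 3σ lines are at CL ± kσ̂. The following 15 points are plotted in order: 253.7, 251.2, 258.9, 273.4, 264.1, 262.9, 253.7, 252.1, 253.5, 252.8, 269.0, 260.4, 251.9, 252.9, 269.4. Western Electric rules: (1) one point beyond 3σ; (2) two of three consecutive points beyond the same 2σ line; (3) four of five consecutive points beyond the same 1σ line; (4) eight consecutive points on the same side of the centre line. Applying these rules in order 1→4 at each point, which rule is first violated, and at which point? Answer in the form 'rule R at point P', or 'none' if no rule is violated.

none

Zone of each point (C = within 1σ̂, B = 1σ̂–2σ̂, A = 2σ̂–3σ̂, * = beyond 3σ̂; sign = side of CL): 1:-C, 2:-C, 3:+C, 4:+B, 5:+C, 6:+C, 7:-C, 8:-C, 9:-C, 10:-C, 11:+B, 12:+C, 13:-C, 14:-C, 15:+B
No rule fires across all 15 points.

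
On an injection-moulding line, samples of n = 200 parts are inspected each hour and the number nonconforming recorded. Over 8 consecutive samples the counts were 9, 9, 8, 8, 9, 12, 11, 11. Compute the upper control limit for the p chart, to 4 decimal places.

p̄ = Σdᵢ / (k·n) = 77 / (8 × 200) = 0.04813
UCL = p̄ + 3·√(p̄(1−p̄)/n) = 0.04813 + 3 × √(0.04813×0.95188/200) = 0.04813 + 3 × 0.01513 = 0.09353

0.0935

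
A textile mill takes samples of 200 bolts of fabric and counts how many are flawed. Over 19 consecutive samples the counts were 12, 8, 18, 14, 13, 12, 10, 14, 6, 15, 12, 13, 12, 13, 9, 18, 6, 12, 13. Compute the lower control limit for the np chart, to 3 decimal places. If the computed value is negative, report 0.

1.988

p̄ = Σdᵢ / (k·n) = 230 / (19 × 200) = 0.06053
LCL = np̄ − 3·√(np̄(1−p̄)) = 12.1053 − 3 × 3.3723 = 1.9883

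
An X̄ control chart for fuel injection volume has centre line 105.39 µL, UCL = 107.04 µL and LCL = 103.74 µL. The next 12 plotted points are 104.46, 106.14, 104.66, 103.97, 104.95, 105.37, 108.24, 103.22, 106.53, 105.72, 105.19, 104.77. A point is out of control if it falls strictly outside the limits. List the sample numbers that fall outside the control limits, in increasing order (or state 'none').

Compare each point to [103.74, 107.04]: sample 7 = 108.24 > UCL; sample 8 = 103.22 < LCL.

7, 8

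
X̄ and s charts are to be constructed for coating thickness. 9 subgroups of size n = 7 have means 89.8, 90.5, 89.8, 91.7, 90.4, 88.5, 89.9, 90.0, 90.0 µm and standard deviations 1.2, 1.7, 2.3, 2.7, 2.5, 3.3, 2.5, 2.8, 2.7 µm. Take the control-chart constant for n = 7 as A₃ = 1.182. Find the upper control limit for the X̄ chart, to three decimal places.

92.917

X̄̄ = (89.8 + 90.5 + 89.8 + 91.7 + 90.4 + 88.5 + 89.9 + 90.0 + 90.0) / 9 = 90.0667
s̄ = (1.2 + 1.7 + 2.3 + 2.7 + 2.5 + 3.3 + 2.5 + 2.8 + 2.7) / 9 = 2.4111
UCL = X̄̄ + A₃·s̄ = 90.0667 + 1.182 × 2.4111 = 92.9166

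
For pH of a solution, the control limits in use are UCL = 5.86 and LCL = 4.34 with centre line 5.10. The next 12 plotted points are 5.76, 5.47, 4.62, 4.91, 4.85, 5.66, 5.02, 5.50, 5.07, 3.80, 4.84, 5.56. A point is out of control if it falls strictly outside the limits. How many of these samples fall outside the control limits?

Compare each point to [4.34, 5.86]: sample 10 = 3.80 < LCL.

1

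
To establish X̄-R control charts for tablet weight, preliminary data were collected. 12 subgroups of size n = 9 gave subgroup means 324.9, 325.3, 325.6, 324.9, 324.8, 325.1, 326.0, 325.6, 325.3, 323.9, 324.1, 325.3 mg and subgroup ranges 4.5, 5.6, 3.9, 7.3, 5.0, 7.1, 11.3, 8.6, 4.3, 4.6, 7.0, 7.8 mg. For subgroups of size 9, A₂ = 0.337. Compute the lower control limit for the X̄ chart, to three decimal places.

322.904

X̄̄ = (324.9 + 325.3 + 325.6 + 324.9 + 324.8 + 325.1 + 326.0 + 325.6 + 325.3 + 323.9 + 324.1 + 325.3) / 12 = 3900.8000 / 12 = 325.0667
R̄ = (4.5 + 5.6 + 3.9 + 7.3 + 5.0 + 7.1 + 11.3 + 8.6 + 4.3 + 4.6 + 7.0 + 7.8) / 12 = 77.0000 / 12 = 6.4167
LCL = X̄̄ − A₂·R̄ = 325.0667 − 0.337 × 6.4167 = 322.9042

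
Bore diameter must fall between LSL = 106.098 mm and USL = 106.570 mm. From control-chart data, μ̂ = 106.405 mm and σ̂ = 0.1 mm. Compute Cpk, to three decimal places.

0.550

Cpu = (USL − μ̂) / (3σ̂) = (106.570 − 106.405) / (3 × 0.1) = 0.5500; Cpl = (μ̂ − LSL) / (3σ̂) = (106.405 − 106.098) / (3 × 0.1) = 1.0233; Cpk = min(Cpu, Cpl) = 0.5500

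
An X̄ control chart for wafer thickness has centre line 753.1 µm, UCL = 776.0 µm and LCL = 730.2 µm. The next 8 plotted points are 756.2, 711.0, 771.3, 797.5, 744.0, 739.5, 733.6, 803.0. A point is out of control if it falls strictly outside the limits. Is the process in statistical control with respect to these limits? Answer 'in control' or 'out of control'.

Compare each point to [730.2, 776.0]: sample 2 = 711.0 < LCL; sample 4 = 797.5 > UCL; sample 8 = 803.0 > UCL.

out of control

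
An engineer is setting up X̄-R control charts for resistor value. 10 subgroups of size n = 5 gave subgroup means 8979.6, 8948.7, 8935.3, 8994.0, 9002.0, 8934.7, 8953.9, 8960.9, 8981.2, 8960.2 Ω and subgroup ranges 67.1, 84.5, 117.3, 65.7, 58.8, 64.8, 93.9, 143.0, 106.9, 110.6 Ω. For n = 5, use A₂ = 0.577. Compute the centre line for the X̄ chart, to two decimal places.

X̄̄ = (8979.6 + 8948.7 + 8935.3 + 8994.0 + 9002.0 + 8934.7 + 8953.9 + 8960.9 + 8981.2 + 8960.2) / 10 = 89650.5000 / 10 = 8965.0500
CL = X̄̄ = 8965.0500

8965.05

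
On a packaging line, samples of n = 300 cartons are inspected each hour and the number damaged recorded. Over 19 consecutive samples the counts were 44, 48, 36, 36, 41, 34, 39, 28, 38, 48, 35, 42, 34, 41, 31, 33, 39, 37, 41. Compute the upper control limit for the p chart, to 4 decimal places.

0.1849

p̄ = Σdᵢ / (k·n) = 725 / (19 × 300) = 0.12719
UCL = p̄ + 3·√(p̄(1−p̄)/n) = 0.12719 + 3 × √(0.12719×0.87281/300) = 0.12719 + 3 × 0.01924 = 0.18490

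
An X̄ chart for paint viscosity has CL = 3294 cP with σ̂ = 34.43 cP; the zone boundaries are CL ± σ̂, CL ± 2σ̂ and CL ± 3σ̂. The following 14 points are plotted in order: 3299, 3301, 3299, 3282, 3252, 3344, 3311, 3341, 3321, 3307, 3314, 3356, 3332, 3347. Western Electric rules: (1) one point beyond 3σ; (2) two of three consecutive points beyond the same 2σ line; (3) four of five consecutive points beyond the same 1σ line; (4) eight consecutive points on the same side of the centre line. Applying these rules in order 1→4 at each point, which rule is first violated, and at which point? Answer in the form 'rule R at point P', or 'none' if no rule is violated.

rule 4 at point 13

Zone of each point (C = within 1σ̂, B = 1σ̂–2σ̂, A = 2σ̂–3σ̂, * = beyond 3σ̂; sign = side of CL): 1:+C, 2:+C, 3:+C, 4:-C, 5:-B, 6:+B, 7:+C, 8:+B, 9:+C, 10:+C, 11:+C, 12:+B, 13:+B, 14:+B
Rule 4 (eight consecutive points on the same side of the centre line) is satisfied at point 13.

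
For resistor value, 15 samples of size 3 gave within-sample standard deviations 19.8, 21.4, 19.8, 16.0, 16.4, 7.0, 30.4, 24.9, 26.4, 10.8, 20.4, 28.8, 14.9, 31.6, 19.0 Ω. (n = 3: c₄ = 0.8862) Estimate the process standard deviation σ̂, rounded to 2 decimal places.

23.14

s̄ = (19.8 + 21.4 + 19.8 + 16.0 + 16.4 + 7.0 + 30.4 + 24.9 + 26.4 + 10.8 + 20.4 + 28.8 + 14.9 + 31.6 + 19.0) / 15 = 20.5067
σ̂ = s̄ / c₄ = 20.5067 / 0.8862 = 23.1400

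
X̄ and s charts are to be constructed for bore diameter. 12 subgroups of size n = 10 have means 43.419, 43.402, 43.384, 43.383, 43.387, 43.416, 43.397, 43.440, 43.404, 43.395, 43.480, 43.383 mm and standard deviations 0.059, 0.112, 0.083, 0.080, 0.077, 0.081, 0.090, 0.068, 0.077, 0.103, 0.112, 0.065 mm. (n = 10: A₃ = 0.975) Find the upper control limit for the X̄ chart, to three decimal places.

X̄̄ = (43.419 + 43.402 + 43.384 + 43.383 + 43.387 + 43.416 + 43.397 + 43.440 + 43.404 + 43.395 + 43.480 + 43.383) / 12 = 43.4075
s̄ = (0.059 + 0.112 + 0.083 + 0.080 + 0.077 + 0.081 + 0.090 + 0.068 + 0.077 + 0.103 + 0.112 + 0.065) / 12 = 0.0839
UCL = X̄̄ + A₃·s̄ = 43.4075 + 0.975 × 0.0839 = 43.4893

43.489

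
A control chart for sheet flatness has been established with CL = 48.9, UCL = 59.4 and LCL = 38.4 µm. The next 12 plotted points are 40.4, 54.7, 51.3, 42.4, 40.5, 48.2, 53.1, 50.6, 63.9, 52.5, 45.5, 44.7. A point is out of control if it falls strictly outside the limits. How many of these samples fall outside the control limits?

Compare each point to [38.4, 59.4]: sample 9 = 63.9 > UCL.

1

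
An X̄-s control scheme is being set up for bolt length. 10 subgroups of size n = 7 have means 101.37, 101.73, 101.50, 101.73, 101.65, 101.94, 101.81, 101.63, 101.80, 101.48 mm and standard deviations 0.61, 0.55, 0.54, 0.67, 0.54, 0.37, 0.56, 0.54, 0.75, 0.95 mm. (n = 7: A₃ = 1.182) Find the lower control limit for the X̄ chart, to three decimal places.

X̄̄ = (101.37 + 101.73 + 101.50 + 101.73 + 101.65 + 101.94 + 101.81 + 101.63 + 101.80 + 101.48) / 10 = 101.6640
s̄ = (0.61 + 0.55 + 0.54 + 0.67 + 0.54 + 0.37 + 0.56 + 0.54 + 0.75 + 0.95) / 10 = 0.6080
LCL = X̄̄ − A₃·s̄ = 101.6640 − 1.182 × 0.6080 = 100.9453

100.945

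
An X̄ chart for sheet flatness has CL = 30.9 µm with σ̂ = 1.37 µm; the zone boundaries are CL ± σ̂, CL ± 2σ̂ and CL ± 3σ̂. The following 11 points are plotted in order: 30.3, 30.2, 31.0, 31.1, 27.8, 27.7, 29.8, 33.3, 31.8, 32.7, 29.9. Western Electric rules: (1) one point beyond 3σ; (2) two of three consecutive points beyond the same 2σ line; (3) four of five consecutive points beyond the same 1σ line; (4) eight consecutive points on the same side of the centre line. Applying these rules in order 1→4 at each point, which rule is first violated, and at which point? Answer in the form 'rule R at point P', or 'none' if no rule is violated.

rule 2 at point 6

Zone of each point (C = within 1σ̂, B = 1σ̂–2σ̂, A = 2σ̂–3σ̂, * = beyond 3σ̂; sign = side of CL): 1:-C, 2:-C, 3:+C, 4:+C, 5:-A, 6:-A, 7:-C, 8:+B, 9:+C, 10:+B, 11:-C
Rule 2 (two of three consecutive points beyond the same 2σ limit) is satisfied at point 6.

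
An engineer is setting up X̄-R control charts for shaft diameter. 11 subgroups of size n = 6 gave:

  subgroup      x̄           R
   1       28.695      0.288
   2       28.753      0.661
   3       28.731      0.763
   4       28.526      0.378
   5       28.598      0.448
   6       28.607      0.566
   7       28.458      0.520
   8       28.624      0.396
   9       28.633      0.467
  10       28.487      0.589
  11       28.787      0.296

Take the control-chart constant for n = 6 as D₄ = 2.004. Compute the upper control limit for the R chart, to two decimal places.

0.98

R̄ = (0.288 + 0.661 + 0.763 + 0.378 + 0.448 + 0.566 + 0.520 + 0.396 + 0.467 + 0.589 + 0.296) / 11 = 5.3720 / 11 = 0.4884
UCL_R = D₄·R̄ = 2.004 × 0.4884 = 0.9787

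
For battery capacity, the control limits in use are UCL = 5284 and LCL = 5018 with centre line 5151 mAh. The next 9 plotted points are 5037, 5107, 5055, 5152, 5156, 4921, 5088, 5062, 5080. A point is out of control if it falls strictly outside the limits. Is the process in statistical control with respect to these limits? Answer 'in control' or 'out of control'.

Compare each point to [5018, 5284]: sample 6 = 4921 < LCL.

out of control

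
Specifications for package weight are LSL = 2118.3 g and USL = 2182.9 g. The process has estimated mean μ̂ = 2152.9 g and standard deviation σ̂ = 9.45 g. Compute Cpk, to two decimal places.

1.06

Cpu = (USL − μ̂) / (3σ̂) = (2182.9 − 2152.9) / (3 × 9.45) = 1.0582; Cpl = (μ̂ − LSL) / (3σ̂) = (2152.9 − 2118.3) / (3 × 9.45) = 1.2205; Cpk = min(Cpu, Cpl) = 1.0582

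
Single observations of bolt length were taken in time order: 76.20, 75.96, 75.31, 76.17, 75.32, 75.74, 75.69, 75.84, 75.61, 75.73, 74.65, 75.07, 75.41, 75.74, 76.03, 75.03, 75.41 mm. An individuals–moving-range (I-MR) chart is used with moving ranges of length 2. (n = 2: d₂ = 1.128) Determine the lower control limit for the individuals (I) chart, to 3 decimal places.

X̄ = (76.20 + 75.96 + 75.31 + 76.17 + 75.32 + 75.74 + 75.69 + 75.84 + 75.61 + 75.73 + 74.65 + 75.07 + 75.41 + 75.74 + 76.03 + 75.03 + 75.41) / 17 = 75.5829
Moving ranges: 0.24, 0.65, 0.86, 0.85, 0.42, 0.05, 0.15, 0.23, 0.12, 1.08, 0.42, 0.34, 0.33, 0.29, 1.00, 0.38; M̄R̄ = 7.4100 / 16 = 0.4631
LCL = X̄ − 3·M̄R̄/d₂ = 75.5829 − 3 × 0.4631 / 1.128 = 74.3512

74.351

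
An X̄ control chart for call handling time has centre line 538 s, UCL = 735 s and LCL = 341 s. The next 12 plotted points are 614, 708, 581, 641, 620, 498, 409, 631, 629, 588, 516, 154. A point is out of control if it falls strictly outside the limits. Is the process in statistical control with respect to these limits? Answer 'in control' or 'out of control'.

Compare each point to [341, 735]: sample 12 = 154 < LCL.

out of control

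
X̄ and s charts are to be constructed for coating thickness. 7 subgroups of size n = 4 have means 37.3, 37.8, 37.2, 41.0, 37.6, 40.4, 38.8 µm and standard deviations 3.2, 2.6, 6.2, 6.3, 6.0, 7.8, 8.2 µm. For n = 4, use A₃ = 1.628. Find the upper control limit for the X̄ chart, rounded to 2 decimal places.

X̄̄ = (37.3 + 37.8 + 37.2 + 41.0 + 37.6 + 40.4 + 38.8) / 7 = 38.5857
s̄ = (3.2 + 2.6 + 6.2 + 6.3 + 6.0 + 7.8 + 8.2) / 7 = 5.7571
UCL = X̄̄ + A₃·s̄ = 38.5857 + 1.628 × 5.7571 = 47.9583

47.96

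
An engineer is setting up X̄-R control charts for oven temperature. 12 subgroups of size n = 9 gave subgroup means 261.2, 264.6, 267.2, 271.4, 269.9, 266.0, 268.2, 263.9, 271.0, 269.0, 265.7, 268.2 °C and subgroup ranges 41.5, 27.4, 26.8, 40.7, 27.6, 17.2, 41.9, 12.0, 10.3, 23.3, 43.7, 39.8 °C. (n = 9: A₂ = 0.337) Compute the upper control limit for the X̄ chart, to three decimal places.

X̄̄ = (261.2 + 264.6 + 267.2 + 271.4 + 269.9 + 266.0 + 268.2 + 263.9 + 271.0 + 269.0 + 265.7 + 268.2) / 12 = 3206.3000 / 12 = 267.1917
R̄ = (41.5 + 27.4 + 26.8 + 40.7 + 27.6 + 17.2 + 41.9 + 12.0 + 10.3 + 23.3 + 43.7 + 39.8) / 12 = 352.2000 / 12 = 29.3500
UCL = X̄̄ + A₂·R̄ = 267.1917 + 0.337 × 29.3500 = 277.0826

277.083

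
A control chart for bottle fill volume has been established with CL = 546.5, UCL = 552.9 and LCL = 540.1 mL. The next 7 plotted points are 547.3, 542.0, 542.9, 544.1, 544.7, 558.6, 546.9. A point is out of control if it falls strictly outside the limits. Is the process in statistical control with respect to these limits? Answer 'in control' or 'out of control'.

Compare each point to [540.1, 552.9]: sample 6 = 558.6 > UCL.

out of control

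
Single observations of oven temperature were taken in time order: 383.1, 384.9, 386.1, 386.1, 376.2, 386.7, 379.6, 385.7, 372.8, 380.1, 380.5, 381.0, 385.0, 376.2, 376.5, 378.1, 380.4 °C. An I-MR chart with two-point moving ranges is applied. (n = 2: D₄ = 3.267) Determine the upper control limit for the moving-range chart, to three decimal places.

15.253

Moving ranges: 1.8, 1.2, 0.0, 9.9, 10.5, 7.1, 6.1, 12.9, 7.3, 0.4, 0.5, 4.0, 8.8, 0.3, 1.6, 2.3; M̄R̄ = 74.7000 / 16 = 4.6688
UCL_MR = D₄·M̄R̄ = 3.267 × 4.6688 = 15.2528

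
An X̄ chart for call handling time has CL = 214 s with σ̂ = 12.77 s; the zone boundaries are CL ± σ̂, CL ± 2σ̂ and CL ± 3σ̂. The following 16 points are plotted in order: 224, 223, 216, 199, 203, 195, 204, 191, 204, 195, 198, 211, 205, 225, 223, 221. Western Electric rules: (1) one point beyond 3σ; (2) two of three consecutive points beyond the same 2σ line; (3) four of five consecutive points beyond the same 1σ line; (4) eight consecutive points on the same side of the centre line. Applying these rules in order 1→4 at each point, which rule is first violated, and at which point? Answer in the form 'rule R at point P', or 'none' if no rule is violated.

Zone of each point (C = within 1σ̂, B = 1σ̂–2σ̂, A = 2σ̂–3σ̂, * = beyond 3σ̂; sign = side of CL): 1:+C, 2:+C, 3:+C, 4:-B, 5:-C, 6:-B, 7:-C, 8:-B, 9:-C, 10:-B, 11:-B, 12:-C, 13:-C, 14:+C, 15:+C, 16:+C
Rule 4 (eight consecutive points on the same side of the centre line) is satisfied at point 11.

rule 4 at point 11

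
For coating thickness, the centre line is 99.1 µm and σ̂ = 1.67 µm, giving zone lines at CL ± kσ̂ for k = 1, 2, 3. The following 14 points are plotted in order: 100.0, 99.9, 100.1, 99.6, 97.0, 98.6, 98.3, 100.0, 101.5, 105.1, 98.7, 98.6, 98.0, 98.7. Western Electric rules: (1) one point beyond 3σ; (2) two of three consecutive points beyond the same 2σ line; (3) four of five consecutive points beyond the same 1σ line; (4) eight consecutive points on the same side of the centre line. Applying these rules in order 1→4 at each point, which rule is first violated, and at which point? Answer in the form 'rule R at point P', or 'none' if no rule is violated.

rule 1 at point 10

Zone of each point (C = within 1σ̂, B = 1σ̂–2σ̂, A = 2σ̂–3σ̂, * = beyond 3σ̂; sign = side of CL): 1:+C, 2:+C, 3:+C, 4:+C, 5:-B, 6:-C, 7:-C, 8:+C, 9:+B, 10:+*, 11:-C, 12:-C, 13:-C, 14:-C
Rule 1 (one point beyond the 3σ limits) is satisfied at point 10.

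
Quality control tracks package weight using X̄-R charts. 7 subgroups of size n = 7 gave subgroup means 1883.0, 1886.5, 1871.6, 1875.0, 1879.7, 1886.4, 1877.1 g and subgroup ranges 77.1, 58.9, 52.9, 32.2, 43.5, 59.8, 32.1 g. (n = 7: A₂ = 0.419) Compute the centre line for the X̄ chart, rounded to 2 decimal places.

X̄̄ = (1883.0 + 1886.5 + 1871.6 + 1875.0 + 1879.7 + 1886.4 + 1877.1) / 7 = 13159.3000 / 7 = 1879.9000
CL = X̄̄ = 1879.9000

1879.90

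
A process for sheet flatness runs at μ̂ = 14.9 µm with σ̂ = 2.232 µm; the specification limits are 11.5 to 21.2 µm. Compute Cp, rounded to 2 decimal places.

0.72

Cp = (USL − LSL) / (6σ̂) = (21.2 − 11.5) / (6 × 2.232) = 9.7000 / 13.3920 = 0.7243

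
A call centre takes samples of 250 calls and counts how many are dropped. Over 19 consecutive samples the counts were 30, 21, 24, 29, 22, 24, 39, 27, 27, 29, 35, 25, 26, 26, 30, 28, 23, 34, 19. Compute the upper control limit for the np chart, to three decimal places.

p̄ = Σdᵢ / (k·n) = 518 / (19 × 250) = 0.10905
UCL = np̄ + 3·√(np̄(1−p̄)) = 27.2632 + 3 × √(27.2632×0.89095) = 27.2632 + 3 × 4.9285 = 42.0486

42.049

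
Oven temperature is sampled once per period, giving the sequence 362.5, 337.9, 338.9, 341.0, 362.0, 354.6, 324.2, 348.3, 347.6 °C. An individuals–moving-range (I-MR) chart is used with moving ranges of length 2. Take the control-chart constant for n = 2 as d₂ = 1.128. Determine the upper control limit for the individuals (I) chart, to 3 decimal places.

X̄ = (362.5 + 337.9 + 338.9 + 341.0 + 362.0 + 354.6 + 324.2 + 348.3 + 347.6) / 9 = 346.3333
Moving ranges: 24.6, 1.0, 2.1, 21.0, 7.4, 30.4, 24.1, 0.7; M̄R̄ = 111.3000 / 8 = 13.9125
UCL = X̄ + 3·M̄R̄/d₂ = 346.3333 + 3 × 13.9125 / 1.128 = 383.3347

383.335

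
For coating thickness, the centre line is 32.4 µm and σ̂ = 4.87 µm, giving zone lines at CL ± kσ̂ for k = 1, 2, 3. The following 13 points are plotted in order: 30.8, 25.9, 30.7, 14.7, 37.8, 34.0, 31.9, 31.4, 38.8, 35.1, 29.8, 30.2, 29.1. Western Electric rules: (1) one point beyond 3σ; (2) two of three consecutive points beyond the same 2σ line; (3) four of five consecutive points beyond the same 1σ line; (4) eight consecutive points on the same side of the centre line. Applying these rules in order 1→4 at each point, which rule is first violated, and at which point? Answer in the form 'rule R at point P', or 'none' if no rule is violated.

Zone of each point (C = within 1σ̂, B = 1σ̂–2σ̂, A = 2σ̂–3σ̂, * = beyond 3σ̂; sign = side of CL): 1:-C, 2:-B, 3:-C, 4:-*, 5:+B, 6:+C, 7:-C, 8:-C, 9:+B, 10:+C, 11:-C, 12:-C, 13:-C
Rule 1 (one point beyond the 3σ limits) is satisfied at point 4.

rule 1 at point 4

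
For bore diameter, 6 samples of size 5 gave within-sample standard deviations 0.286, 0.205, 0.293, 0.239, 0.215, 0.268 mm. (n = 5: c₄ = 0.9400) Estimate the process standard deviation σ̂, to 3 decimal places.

0.267

s̄ = (0.286 + 0.205 + 0.293 + 0.239 + 0.215 + 0.268) / 6 = 0.2510
σ̂ = s̄ / c₄ = 0.2510 / 0.9400 = 0.2670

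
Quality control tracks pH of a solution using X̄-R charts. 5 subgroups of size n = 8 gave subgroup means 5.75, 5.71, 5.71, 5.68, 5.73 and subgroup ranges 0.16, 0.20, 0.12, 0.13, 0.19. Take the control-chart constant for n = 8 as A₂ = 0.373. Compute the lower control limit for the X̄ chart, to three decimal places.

5.656

X̄̄ = (5.75 + 5.71 + 5.71 + 5.68 + 5.73) / 5 = 28.5800 / 5 = 5.7160
R̄ = (0.16 + 0.20 + 0.12 + 0.13 + 0.19) / 5 = 0.8000 / 5 = 0.1600
LCL = X̄̄ − A₂·R̄ = 5.7160 − 0.373 × 0.1600 = 5.6563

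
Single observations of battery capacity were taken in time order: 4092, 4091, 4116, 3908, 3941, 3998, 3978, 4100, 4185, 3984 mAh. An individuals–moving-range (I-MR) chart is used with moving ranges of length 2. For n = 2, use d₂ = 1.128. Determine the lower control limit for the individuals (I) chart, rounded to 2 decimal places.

3817.08

X̄ = (4092 + 4091 + 4116 + 3908 + 3941 + 3998 + 3978 + 4100 + 4185 + 3984) / 10 = 4039.3000
Moving ranges: 1, 25, 208, 33, 57, 20, 122, 85, 201; M̄R̄ = 752.0000 / 9 = 83.5556
LCL = X̄ − 3·M̄R̄/d₂ = 4039.3000 − 3 × 83.5556 / 1.128 = 3817.0778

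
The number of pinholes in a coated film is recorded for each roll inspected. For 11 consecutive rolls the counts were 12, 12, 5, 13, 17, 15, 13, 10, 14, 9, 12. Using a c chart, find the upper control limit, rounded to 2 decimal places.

22.39

c̄ = (12 + 12 + 5 + 13 + 17 + 15 + 13 + 10 + 14 + 9 + 12) / 11 = 132 / 11 = 12.0000
UCL = c̄ + 3√c̄ = 12.0000 + 3 × √12.0000 = 12.0000 + 3 × 3.4641 = 22.3923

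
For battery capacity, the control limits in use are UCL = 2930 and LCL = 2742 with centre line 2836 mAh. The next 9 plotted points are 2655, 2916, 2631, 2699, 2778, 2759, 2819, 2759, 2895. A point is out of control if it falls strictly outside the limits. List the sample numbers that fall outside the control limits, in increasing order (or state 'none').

Compare each point to [2742, 2930]: sample 1 = 2655 < LCL; sample 3 = 2631 < LCL; sample 4 = 2699 < LCL.

1, 3, 4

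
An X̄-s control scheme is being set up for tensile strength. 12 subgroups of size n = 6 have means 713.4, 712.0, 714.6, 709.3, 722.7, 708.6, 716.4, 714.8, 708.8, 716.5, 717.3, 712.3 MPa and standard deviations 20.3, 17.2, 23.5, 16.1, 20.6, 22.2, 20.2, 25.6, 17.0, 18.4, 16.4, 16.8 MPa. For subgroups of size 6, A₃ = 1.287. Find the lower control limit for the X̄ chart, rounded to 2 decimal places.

X̄̄ = (713.4 + 712.0 + 714.6 + 709.3 + 722.7 + 708.6 + 716.4 + 714.8 + 708.8 + 716.5 + 717.3 + 712.3) / 12 = 713.8917
s̄ = (20.3 + 17.2 + 23.5 + 16.1 + 20.6 + 22.2 + 20.2 + 25.6 + 17.0 + 18.4 + 16.4 + 16.8) / 12 = 19.5250
LCL = X̄̄ − A₃·s̄ = 713.8917 − 1.287 × 19.5250 = 688.7630

688.76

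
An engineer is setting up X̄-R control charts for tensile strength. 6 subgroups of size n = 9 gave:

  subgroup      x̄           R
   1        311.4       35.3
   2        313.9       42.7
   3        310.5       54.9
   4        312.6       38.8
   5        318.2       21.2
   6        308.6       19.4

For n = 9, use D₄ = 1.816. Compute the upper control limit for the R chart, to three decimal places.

R̄ = (35.3 + 42.7 + 54.9 + 38.8 + 21.2 + 19.4) / 6 = 212.3000 / 6 = 35.3833
UCL_R = D₄·R̄ = 1.816 × 35.3833 = 64.2561

64.256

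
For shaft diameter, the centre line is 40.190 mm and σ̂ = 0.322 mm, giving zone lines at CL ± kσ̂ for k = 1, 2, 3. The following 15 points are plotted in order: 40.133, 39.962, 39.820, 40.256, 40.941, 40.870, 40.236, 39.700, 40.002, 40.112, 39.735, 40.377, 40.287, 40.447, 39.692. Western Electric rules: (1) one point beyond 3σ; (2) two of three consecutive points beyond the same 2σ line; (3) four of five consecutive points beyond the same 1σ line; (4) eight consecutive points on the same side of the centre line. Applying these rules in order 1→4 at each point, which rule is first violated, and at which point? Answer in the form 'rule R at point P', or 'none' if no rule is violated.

rule 2 at point 6

Zone of each point (C = within 1σ̂, B = 1σ̂–2σ̂, A = 2σ̂–3σ̂, * = beyond 3σ̂; sign = side of CL): 1:-C, 2:-C, 3:-B, 4:+C, 5:+A, 6:+A, 7:+C, 8:-B, 9:-C, 10:-C, 11:-B, 12:+C, 13:+C, 14:+C, 15:-B
Rule 2 (two of three consecutive points beyond the same 2σ limit) is satisfied at point 6.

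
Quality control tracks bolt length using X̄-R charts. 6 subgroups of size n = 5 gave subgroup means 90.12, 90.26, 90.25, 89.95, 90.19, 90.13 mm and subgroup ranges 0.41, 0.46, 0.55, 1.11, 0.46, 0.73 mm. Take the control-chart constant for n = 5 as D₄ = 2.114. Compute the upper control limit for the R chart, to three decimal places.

R̄ = (0.41 + 0.46 + 0.55 + 1.11 + 0.46 + 0.73) / 6 = 3.7200 / 6 = 0.6200
UCL_R = D₄·R̄ = 2.114 × 0.6200 = 1.3107

1.311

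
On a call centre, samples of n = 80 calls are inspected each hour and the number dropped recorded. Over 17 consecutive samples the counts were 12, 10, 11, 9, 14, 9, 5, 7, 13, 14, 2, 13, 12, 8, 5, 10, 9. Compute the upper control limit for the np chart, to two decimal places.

p̄ = Σdᵢ / (k·n) = 163 / (17 × 80) = 0.11985
UCL = np̄ + 3·√(np̄(1−p̄)) = 9.5882 + 3 × √(9.5882×0.88015) = 9.5882 + 3 × 2.9050 = 18.3033

18.30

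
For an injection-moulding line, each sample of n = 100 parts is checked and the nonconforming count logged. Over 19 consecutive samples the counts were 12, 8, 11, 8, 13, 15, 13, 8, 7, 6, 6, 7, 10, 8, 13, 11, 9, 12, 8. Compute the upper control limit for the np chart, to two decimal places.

p̄ = Σdᵢ / (k·n) = 185 / (19 × 100) = 0.09737
UCL = np̄ + 3·√(np̄(1−p̄)) = 9.7368 + 3 × √(9.7368×0.90263) = 9.7368 + 3 × 2.9646 = 18.6306

18.63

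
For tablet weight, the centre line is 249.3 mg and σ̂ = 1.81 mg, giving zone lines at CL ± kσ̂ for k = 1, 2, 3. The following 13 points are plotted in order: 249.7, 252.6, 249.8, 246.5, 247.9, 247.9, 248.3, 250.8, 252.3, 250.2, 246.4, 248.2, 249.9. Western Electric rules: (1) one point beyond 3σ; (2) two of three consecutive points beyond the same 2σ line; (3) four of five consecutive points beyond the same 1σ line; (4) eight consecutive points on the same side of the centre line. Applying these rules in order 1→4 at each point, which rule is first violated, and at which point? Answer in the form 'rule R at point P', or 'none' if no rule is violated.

Zone of each point (C = within 1σ̂, B = 1σ̂–2σ̂, A = 2σ̂–3σ̂, * = beyond 3σ̂; sign = side of CL): 1:+C, 2:+B, 3:+C, 4:-B, 5:-C, 6:-C, 7:-C, 8:+C, 9:+B, 10:+C, 11:-B, 12:-C, 13:+C
No rule fires across all 13 points.

none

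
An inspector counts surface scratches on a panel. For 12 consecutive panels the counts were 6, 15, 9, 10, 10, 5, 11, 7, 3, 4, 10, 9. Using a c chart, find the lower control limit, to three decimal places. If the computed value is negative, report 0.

0.000

c̄ = (6 + 15 + 9 + 10 + 10 + 5 + 11 + 7 + 3 + 4 + 10 + 9) / 12 = 99 / 12 = 8.2500
LCL = c̄ − 3√c̄ = 8.2500 − 3 × 2.8723 = -0.3668 → 0 (cannot be negative)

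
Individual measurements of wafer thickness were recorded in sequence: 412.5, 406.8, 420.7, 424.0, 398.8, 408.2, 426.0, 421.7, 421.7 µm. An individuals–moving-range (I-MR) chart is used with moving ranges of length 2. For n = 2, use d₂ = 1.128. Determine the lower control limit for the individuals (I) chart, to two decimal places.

X̄ = (412.5 + 406.8 + 420.7 + 424.0 + 398.8 + 408.2 + 426.0 + 421.7 + 421.7) / 9 = 415.6000
Moving ranges: 5.7, 13.9, 3.3, 25.2, 9.4, 17.8, 4.3, 0.0; M̄R̄ = 79.6000 / 8 = 9.9500
LCL = X̄ − 3·M̄R̄/d₂ = 415.6000 − 3 × 9.9500 / 1.128 = 389.1372

389.14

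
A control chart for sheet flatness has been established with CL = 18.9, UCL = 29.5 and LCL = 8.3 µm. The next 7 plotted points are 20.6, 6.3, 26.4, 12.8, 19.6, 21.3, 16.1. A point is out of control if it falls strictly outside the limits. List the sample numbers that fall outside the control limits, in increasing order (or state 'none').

2

Compare each point to [8.3, 29.5]: sample 2 = 6.3 < LCL.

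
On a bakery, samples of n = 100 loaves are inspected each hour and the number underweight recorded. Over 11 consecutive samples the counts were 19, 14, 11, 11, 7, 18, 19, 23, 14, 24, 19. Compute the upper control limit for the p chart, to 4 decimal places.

p̄ = Σdᵢ / (k·n) = 179 / (11 × 100) = 0.16273
UCL = p̄ + 3·√(p̄(1−p̄)/n) = 0.16273 + 3 × √(0.16273×0.83727/100) = 0.16273 + 3 × 0.03691 = 0.27346

0.2735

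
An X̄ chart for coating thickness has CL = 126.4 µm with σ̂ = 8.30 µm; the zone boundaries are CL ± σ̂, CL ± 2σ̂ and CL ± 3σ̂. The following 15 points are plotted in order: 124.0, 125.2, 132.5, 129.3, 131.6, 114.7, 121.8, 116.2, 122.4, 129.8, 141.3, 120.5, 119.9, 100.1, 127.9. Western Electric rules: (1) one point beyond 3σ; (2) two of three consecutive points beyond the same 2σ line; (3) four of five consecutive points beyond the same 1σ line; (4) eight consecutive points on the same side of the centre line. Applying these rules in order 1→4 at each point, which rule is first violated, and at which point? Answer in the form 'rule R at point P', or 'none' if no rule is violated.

Zone of each point (C = within 1σ̂, B = 1σ̂–2σ̂, A = 2σ̂–3σ̂, * = beyond 3σ̂; sign = side of CL): 1:-C, 2:-C, 3:+C, 4:+C, 5:+C, 6:-B, 7:-C, 8:-B, 9:-C, 10:+C, 11:+B, 12:-C, 13:-C, 14:-*, 15:+C
Rule 1 (one point beyond the 3σ limits) is satisfied at point 14.

rule 1 at point 14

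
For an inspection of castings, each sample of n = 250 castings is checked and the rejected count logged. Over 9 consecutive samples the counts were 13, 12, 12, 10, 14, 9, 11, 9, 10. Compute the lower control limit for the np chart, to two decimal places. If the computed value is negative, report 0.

1.34

p̄ = Σdᵢ / (k·n) = 100 / (9 × 250) = 0.04444
LCL = np̄ − 3·√(np̄(1−p̄)) = 11.1111 − 3 × 3.2584 = 1.3359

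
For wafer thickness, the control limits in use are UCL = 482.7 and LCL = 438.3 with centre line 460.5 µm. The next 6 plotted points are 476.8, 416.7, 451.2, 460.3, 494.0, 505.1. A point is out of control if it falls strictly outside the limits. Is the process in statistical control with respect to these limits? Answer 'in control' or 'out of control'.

out of control

Compare each point to [438.3, 482.7]: sample 2 = 416.7 < LCL; sample 5 = 494.0 > UCL; sample 6 = 505.1 > UCL.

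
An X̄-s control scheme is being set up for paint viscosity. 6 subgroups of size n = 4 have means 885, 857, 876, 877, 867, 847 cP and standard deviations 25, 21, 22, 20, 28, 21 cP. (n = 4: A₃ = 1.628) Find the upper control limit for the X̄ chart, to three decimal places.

905.339

X̄̄ = (885 + 857 + 876 + 877 + 867 + 847) / 6 = 868.1667
s̄ = (25 + 21 + 22 + 20 + 28 + 21) / 6 = 22.8333
UCL = X̄̄ + A₃·s̄ = 868.1667 + 1.628 × 22.8333 = 905.3393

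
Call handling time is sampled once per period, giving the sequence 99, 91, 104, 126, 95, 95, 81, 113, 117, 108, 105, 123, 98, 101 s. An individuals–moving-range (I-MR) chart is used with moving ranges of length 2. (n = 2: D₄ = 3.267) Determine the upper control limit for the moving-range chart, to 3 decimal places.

Moving ranges: 8, 13, 22, 31, 0, 14, 32, 4, 9, 3, 18, 25, 3; M̄R̄ = 182.0000 / 13 = 14.0000
UCL_MR = D₄·M̄R̄ = 3.267 × 14.0000 = 45.7380

45.738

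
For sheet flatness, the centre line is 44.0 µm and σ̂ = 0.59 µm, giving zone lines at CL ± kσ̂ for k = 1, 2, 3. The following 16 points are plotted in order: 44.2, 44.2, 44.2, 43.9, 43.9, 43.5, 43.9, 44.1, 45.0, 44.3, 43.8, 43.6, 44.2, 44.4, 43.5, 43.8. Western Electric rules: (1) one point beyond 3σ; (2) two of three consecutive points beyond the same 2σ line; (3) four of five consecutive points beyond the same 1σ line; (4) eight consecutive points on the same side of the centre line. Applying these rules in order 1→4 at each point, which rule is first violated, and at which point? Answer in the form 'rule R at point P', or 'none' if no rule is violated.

none

Zone of each point (C = within 1σ̂, B = 1σ̂–2σ̂, A = 2σ̂–3σ̂, * = beyond 3σ̂; sign = side of CL): 1:+C, 2:+C, 3:+C, 4:-C, 5:-C, 6:-C, 7:-C, 8:+C, 9:+B, 10:+C, 11:-C, 12:-C, 13:+C, 14:+C, 15:-C, 16:-C
No rule fires across all 16 points.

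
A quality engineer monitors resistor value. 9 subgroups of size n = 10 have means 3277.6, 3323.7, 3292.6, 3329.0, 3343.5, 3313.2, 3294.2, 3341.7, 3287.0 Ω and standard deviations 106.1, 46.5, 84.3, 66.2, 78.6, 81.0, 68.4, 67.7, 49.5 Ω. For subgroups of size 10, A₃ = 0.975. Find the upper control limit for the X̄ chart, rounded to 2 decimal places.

X̄̄ = (3277.6 + 3323.7 + 3292.6 + 3329.0 + 3343.5 + 3313.2 + 3294.2 + 3341.7 + 3287.0) / 9 = 3311.3889
s̄ = (106.1 + 46.5 + 84.3 + 66.2 + 78.6 + 81.0 + 68.4 + 67.7 + 49.5) / 9 = 72.0333
UCL = X̄̄ + A₃·s̄ = 3311.3889 + 0.975 × 72.0333 = 3381.6214

3381.62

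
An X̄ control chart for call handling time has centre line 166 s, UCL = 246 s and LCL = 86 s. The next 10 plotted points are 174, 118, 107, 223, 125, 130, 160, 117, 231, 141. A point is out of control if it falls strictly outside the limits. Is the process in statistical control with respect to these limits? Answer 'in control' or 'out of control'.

in control

All 10 points lie within [86, 246].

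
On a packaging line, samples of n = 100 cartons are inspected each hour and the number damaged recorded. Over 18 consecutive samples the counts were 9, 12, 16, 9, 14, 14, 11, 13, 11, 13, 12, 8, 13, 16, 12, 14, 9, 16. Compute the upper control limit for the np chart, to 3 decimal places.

22.198

p̄ = Σdᵢ / (k·n) = 222 / (18 × 100) = 0.12333
UCL = np̄ + 3·√(np̄(1−p̄)) = 12.3333 + 3 × √(12.3333×0.87667) = 12.3333 + 3 × 3.2882 = 22.1979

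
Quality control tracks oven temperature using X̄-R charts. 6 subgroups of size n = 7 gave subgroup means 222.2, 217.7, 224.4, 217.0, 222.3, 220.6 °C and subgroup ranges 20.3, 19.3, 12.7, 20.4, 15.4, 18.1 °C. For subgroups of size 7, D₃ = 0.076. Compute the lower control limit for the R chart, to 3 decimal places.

1.345

R̄ = (20.3 + 19.3 + 12.7 + 20.4 + 15.4 + 18.1) / 6 = 106.2000 / 6 = 17.7000
LCL_R = D₃·R̄ = 0.076 × 17.7000 = 1.3452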